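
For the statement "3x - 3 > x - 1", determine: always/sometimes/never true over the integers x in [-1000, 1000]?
Holds at x = 2: LHS = 3·2 - 3 = 3, RHS = 2 - 1 = 1; 3 > 1 — holds
Fails at x = 0: LHS = 3·0 - 3 = -3, RHS = 0 - 1 = -1; -3 > -1 — FAILS
It is satisfied by some integers in the range but not all.

Answer: Sometimes true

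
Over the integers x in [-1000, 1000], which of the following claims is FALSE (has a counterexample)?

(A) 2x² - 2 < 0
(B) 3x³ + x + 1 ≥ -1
(A) x = 1: LHS = 2·1² - 2 = 0; 0 < 0 — FAILS
(B) x = -1: LHS = 3·(-1)³ + (-1) + 1 = -3; -3 ≥ -1 — FAILS

Answer: Both A and B are false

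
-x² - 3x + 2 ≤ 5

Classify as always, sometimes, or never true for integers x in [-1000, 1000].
Over all integers in [-1000, 1000], LHS − RHS is largest at x = -1, where it equals -1:
x = -1: LHS = -(-1)² - 3·(-1) + 2 = 4; 4 ≤ 5 — holds
At the ends of the range:
x = -1000: LHS = -(-1000)² - 3·(-1000) + 2 = -996998; -996998 ≤ 5 — holds
x = 1000: LHS = -1000² - 3·1000 + 2 = -1002998; -1002998 ≤ 5 — holds
Hence LHS − RHS is never positive, i.e. LHS ≤ RHS throughout, so the relation holds for every integer in [-1000, 1000].

No counterexample exists.

Answer: Always true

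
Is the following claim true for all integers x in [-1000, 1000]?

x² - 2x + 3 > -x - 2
Over all integers in [-1000, 1000], LHS − RHS is smallest at x = 0, where it equals 5:
x = 0: LHS = 0² - 2·0 + 3 = 3, RHS = -0 - 2 = -2; 3 > -2 — holds
At the ends of the range:
x = -1000: LHS = (-1000)² - 2·(-1000) + 3 = 1002003, RHS = -(-1000) - 2 = 998; 1002003 > 998 — holds
x = 1000: LHS = 1000² - 2·1000 + 3 = 998003, RHS = -1000 - 2 = -1002; 998003 > -1002 — holds
Hence LHS − RHS is never zero or negative, i.e. LHS > RHS throughout, so the relation holds for every integer in [-1000, 1000].

No counterexample exists.

Answer: True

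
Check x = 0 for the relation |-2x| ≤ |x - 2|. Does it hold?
x = 0: LHS = |-2·0| = |0| = 0, RHS = |0 - 2| = |-2| = 2; 0 ≤ 2 — holds

The relation is satisfied at x = 0.

Answer: Yes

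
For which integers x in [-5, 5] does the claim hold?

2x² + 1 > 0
Over all integers in [-5, 5], LHS − RHS is smallest at x = 0, where it equals 1:
x = 0: LHS = 2·0² + 1 = 1; 1 > 0 — holds
At the ends of the range:
x = -5: LHS = 2·(-5)² + 1 = 51; 51 > 0 — holds
x = 5: LHS = 2·5² + 1 = 51; 51 > 0 — holds
Hence LHS − RHS is never zero or negative, i.e. LHS > RHS throughout, so the relation holds for every integer in [-5, 5].

Answer: All integers in [-5, 5]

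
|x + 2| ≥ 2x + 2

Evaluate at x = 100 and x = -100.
x = 100: LHS = |100 + 2| = |102| = 102, RHS = 2·100 + 2 = 202; 102 ≥ 202 — FAILS
x = -100: LHS = |(-100) + 2| = |-98| = 98, RHS = 2·(-100) + 2 = -198; 98 ≥ -198 — holds

Answer: Partially: fails for x = 100, holds for x = -100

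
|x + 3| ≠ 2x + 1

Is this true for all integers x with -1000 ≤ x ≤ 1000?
The claim fails at x = 2:
x = 2: LHS = |2 + 3| = |5| = 5, RHS = 2·2 + 1 = 5; 5 ≠ 5 — FAILS

Because a single integer refutes it, the statement is false.

Answer: False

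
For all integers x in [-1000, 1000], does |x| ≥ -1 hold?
An absolute value is never negative, so the left side is ≥ 0 for every x, while the right side is -1. Tightest case in [-1000, 1000] is x = 0:
x = 0: LHS = |0| = 0; 0 ≥ -1 — holds
Hence LHS − RHS is never negative, i.e. LHS ≥ RHS throughout, so the relation holds for every integer in [-1000, 1000].

No counterexample exists.

Answer: True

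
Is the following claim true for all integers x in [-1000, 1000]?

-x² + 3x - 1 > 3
The claim fails at x = 0:
x = 0: LHS = -0² + 3·0 - 1 = -1; -1 > 3 — FAILS

Because a single integer refutes it, the statement is false.

Answer: False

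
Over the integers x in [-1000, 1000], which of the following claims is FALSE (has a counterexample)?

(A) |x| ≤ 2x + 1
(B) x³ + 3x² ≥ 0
(A) x = -1: LHS = |-1| = 1, RHS = 2·(-1) + 1 = -1; 1 ≤ -1 — FAILS
(B) x = -4: LHS = (-4)³ + 3·(-4)² = -16; -16 ≥ 0 — FAILS

Answer: Both A and B are false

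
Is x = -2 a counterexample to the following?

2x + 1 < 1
Substitute x = -2 into the relation:
x = -2: LHS = 2·(-2) + 1 = -3; -3 < 1 — holds

The claim holds here, so x = -2 is not a counterexample. (A counterexample exists elsewhere, e.g. x = 0.)

Answer: No, x = -2 is not a counterexample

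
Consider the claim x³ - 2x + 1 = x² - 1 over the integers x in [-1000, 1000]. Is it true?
The claim fails at x = 0:
x = 0: LHS = 0³ - 2·0 + 1 = 1, RHS = 0² - 1 = -1; 1 = -1 — FAILS

Because a single integer refutes it, the statement is false.

Answer: False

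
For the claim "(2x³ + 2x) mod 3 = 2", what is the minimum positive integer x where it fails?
Testing positive integers:
x = 1: LHS = (2·1³ + 2·1) mod 3 = 4 mod 3 = 1; 1 = 2 — FAILS  ← smallest positive counterexample

Answer: x = 1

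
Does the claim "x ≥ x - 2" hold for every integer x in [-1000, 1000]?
Over all integers in [-1000, 1000], LHS − RHS is smallest at x = 0, where it equals 2:
x = 0: RHS = 0 - 2 = -2; 0 ≥ -2 — holds
At the ends of the range:
x = -1000: RHS = (-1000) - 2 = -1002; -1000 ≥ -1002 — holds
x = 1000: RHS = 1000 - 2 = 998; 1000 ≥ 998 — holds
Hence LHS − RHS is never negative, i.e. LHS ≥ RHS throughout, so the relation holds for every integer in [-1000, 1000].

No counterexample exists.

Answer: True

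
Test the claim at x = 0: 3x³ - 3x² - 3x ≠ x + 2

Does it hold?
x = 0: LHS = 3·0³ - 3·0² - 3·0 = 0, RHS = 0 + 2 = 2; 0 ≠ 2 — holds

The relation is satisfied at x = 0.

Answer: Yes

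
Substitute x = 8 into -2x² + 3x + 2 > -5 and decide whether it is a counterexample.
Substitute x = 8 into the relation:
x = 8: LHS = -2·8² + 3·8 + 2 = -102; -102 > -5 — FAILS

Since the claim fails at x = 8, this value is a counterexample.

Answer: Yes, x = 8 is a counterexample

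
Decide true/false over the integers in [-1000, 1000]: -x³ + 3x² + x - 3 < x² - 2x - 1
The claim fails at x = 1:
x = 1: LHS = -1³ + 3·1² + 1 - 3 = 0, RHS = 1² - 2·1 - 1 = -2; 0 < -2 — FAILS

Because a single integer refutes it, the statement is false.

Answer: False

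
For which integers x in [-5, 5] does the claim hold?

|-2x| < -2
An absolute value is never negative, so the left side is ≥ 0 for every x, while the right side is -2. Tightest case in [-5, 5] is x = 0:
x = 0: LHS = |-2·0| = |0| = 0; 0 < -2 — FAILS
Hence LHS − RHS is never negative, i.e. LHS ≥ RHS throughout, so the claimed relation (<) fails for every integer in [-5, 5].

Answer: None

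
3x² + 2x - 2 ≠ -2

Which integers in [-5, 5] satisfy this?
Holds for: {-5, -4, -3, -2, -1, 1, 2, 3, 4, 5}
Fails for: {0}

Answer: {-5, -4, -3, -2, -1, 1, 2, 3, 4, 5}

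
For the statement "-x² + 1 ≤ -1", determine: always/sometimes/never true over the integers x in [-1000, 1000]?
Holds at x = 2: LHS = -2² + 1 = -3; -3 ≤ -1 — holds
Fails at x = 0: LHS = -0² + 1 = 1; 1 ≤ -1 — FAILS
It is satisfied by some integers in the range but not all.

Answer: Sometimes true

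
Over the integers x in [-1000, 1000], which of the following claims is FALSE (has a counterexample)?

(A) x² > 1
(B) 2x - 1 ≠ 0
(A) x = 0: LHS = 0² = 0; 0 > 1 — FAILS

(B) Track d = LHS − RHS over the integers in [-1000, 1000]. Equality would need d = 0, but d changes sign only between consecutive integers, jumping over 0:
x = 0: LHS = 2·0 - 1 = -1; -1 ≠ 0 — holds  (d = -1)
x = 1: LHS = 2·1 - 1 = 1; 1 ≠ 0 — holds  (d = 1)
Away from these crossings d keeps a constant sign, and checking every integer in [-1000, 1000] confirms d ≠ 0 throughout. Hence the two sides are never equal, so the relation holds for every integer in [-1000, 1000].

Only (A) has a counterexample.

Answer: A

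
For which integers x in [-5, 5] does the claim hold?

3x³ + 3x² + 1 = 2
Track d = LHS − RHS over the integers in [-5, 5]. Equality would need d = 0, but d changes sign only between consecutive integers, jumping over 0:
x = 0: LHS = 3·0³ + 3·0² + 1 = 1; 1 = 2 — FAILS  (d = -1)
x = 1: LHS = 3·1³ + 3·1² + 1 = 7; 7 = 2 — FAILS  (d = 5)
Away from these crossings d keeps a constant sign, and checking every integer in [-5, 5] confirms d ≠ 0 throughout. Hence the two sides are never equal, so the claimed relation (=) fails for every integer in [-5, 5].

Answer: None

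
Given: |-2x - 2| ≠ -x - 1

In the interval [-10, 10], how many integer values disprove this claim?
Counterexamples in [-10, 10]: {-1}.

Counting them gives 1 values.

Answer: 1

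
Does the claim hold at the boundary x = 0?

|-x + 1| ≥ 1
x = 0: LHS = |-0 + 1| = |1| = 1; 1 ≥ 1 — holds

The relation is satisfied at x = 0.

Answer: Yes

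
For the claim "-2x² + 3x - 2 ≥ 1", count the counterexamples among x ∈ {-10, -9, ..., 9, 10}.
Counterexamples in [-10, 10]: {-10, -9, -8, -7, -6, -5, -4, -3, -2, -1, 0, 1, 2, 3, 4, 5, 6, 7, 8, 9, 10}.

Counting them gives 21 values.

Answer: 21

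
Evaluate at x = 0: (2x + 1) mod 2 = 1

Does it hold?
x = 0: LHS = (2·0 + 1) mod 2 = 1 mod 2 = 1; 1 = 1 — holds

The relation is satisfied at x = 0.

Answer: Yes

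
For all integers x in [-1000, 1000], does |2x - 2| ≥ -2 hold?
An absolute value is never negative, so the left side is ≥ 0 for every x, while the right side is -2. Tightest case in [-1000, 1000] is x = 1:
x = 1: LHS = |2·1 - 2| = |0| = 0; 0 ≥ -2 — holds
Hence LHS − RHS is never negative, i.e. LHS ≥ RHS throughout, so the relation holds for every integer in [-1000, 1000].

No counterexample exists.

Answer: True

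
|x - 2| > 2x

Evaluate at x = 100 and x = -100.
x = 100: LHS = |100 - 2| = |98| = 98, RHS = 2·100 = 200; 98 > 200 — FAILS
x = -100: LHS = |(-100) - 2| = |-102| = 102, RHS = 2·(-100) = -200; 102 > -200 — holds

Answer: Partially: fails for x = 100, holds for x = -100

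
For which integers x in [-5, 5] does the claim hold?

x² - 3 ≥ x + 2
Holds for: {-5, -4, -3, -2, 3, 4, 5}
Fails for: {-1, 0, 1, 2}

Answer: {-5, -4, -3, -2, 3, 4, 5}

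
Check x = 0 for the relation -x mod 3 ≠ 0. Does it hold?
x = 0: LHS = (-0) mod 3 = 0 mod 3 = 0; 0 ≠ 0 — FAILS

The relation fails at x = 0, so x = 0 is a counterexample.

Answer: No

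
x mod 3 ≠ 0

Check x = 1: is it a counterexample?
Substitute x = 1 into the relation:
x = 1: LHS = 1 mod 3 = 1; 1 ≠ 0 — holds

The claim holds here, so x = 1 is not a counterexample. (A counterexample exists elsewhere, e.g. x = 0.)

Answer: No, x = 1 is not a counterexample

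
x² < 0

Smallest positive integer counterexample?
Testing positive integers:
x = 1: LHS = 1² = 1; 1 < 0 — FAILS  ← smallest positive counterexample

Answer: x = 1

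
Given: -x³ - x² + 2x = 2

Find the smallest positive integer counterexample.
Testing positive integers:
x = 1: LHS = -1³ - 1² + 2·1 = 0; 0 = 2 — FAILS  ← smallest positive counterexample

Answer: x = 1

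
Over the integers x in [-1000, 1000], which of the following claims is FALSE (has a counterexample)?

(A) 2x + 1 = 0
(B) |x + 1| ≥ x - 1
(A) x = 0: LHS = 2·0 + 1 = 1; 1 = 0 — FAILS

(B) Over all integers in [-1000, 1000], LHS − RHS is smallest at x = 0, where it equals 2:
x = 0: LHS = |0 + 1| = |1| = 1, RHS = 0 - 1 = -1; 1 ≥ -1 — holds
At the ends of the range:
x = -1000: LHS = |(-1000) + 1| = |-999| = 999, RHS = (-1000) - 1 = -1001; 999 ≥ -1001 — holds
x = 1000: LHS = |1000 + 1| = |1001| = 1001, RHS = 1000 - 1 = 999; 1001 ≥ 999 — holds
Hence LHS − RHS is never negative, i.e. LHS ≥ RHS throughout, so the relation holds for every integer in [-1000, 1000].

Only (A) has a counterexample.

Answer: A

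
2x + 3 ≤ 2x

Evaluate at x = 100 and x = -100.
x = 100: LHS = 2·100 + 3 = 203, RHS = 2·100 = 200; 203 ≤ 200 — FAILS
x = -100: LHS = 2·(-100) + 3 = -197, RHS = 2·(-100) = -200; -197 ≤ -200 — FAILS

Answer: No, fails for both x = 100 and x = -100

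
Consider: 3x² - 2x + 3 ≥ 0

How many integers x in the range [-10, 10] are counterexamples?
Over all integers in [-10, 10], LHS − RHS is smallest at x = 0, where it equals 3:
x = 0: LHS = 3·0² - 2·0 + 3 = 3; 3 ≥ 0 — holds
At the ends of the range:
x = -10: LHS = 3·(-10)² - 2·(-10) + 3 = 323; 323 ≥ 0 — holds
x = 10: LHS = 3·10² - 2·10 + 3 = 283; 283 ≥ 0 — holds
Hence LHS − RHS is never negative, i.e. LHS ≥ RHS throughout, so the relation holds for every integer in [-10, 10].

No counterexample appears in that range.

Answer: 0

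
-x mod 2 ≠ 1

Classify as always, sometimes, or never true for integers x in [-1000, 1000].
Holds at x = 0: LHS = (-0) mod 2 = 0 mod 2 = 0; 0 ≠ 1 — holds
Fails at x = 1: LHS = (-1) mod 2 = 1; 1 ≠ 1 — FAILS
It is satisfied by some integers in the range but not all.

Answer: Sometimes true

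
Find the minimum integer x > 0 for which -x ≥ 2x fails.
Testing positive integers:
x = 1: RHS = 2·1 = 2; -1 ≥ 2 — FAILS  ← smallest positive counterexample

Answer: x = 1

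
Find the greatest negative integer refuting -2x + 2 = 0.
Testing negative integers from -1 downward:
x = -1: LHS = -2·(-1) + 2 = 4; 4 = 0 — FAILS  ← closest negative counterexample to 0

Answer: x = -1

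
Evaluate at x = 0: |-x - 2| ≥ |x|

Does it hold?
x = 0: LHS = |-0 - 2| = |-2| = 2, RHS = |0| = 0; 2 ≥ 0 — holds

The relation is satisfied at x = 0.

Answer: Yes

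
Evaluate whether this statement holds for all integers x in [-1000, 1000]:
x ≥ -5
The claim fails at x = -6:
x = -6: -6 ≥ -5 — FAILS

Because a single integer refutes it, the statement is false.

Answer: False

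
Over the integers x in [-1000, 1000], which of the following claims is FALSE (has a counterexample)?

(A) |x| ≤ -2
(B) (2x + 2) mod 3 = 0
(A) x = 0: LHS = |0| = 0; 0 ≤ -2 — FAILS
(B) x = 0: LHS = (2·0 + 2) mod 3 = 2 mod 3 = 2; 2 = 0 — FAILS

Answer: Both A and B are false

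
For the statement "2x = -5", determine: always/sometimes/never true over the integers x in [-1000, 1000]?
Track d = LHS − RHS over the integers in [-1000, 1000]. Equality would need d = 0, but d changes sign only between consecutive integers, jumping over 0:
x = -3: LHS = 2·(-3) = -6; -6 = -5 — FAILS  (d = -1)
x = -2: LHS = 2·(-2) = -4; -4 = -5 — FAILS  (d = 1)
Away from these crossings d keeps a constant sign, and checking every integer in [-1000, 1000] confirms d ≠ 0 throughout. Hence the two sides are never equal, so the claimed relation (=) fails for every integer in [-1000, 1000].

No integer in the range satisfies it.

Answer: Never true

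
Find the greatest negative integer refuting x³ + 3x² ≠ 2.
Testing negative integers from -1 downward:
x = -1: LHS = (-1)³ + 3·(-1)² = 2; 2 ≠ 2 — FAILS  ← closest negative counterexample to 0

Answer: x = -1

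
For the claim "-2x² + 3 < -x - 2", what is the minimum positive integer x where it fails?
Testing positive integers:
x = 1: LHS = -2·1² + 3 = 1, RHS = -1 - 2 = -3; 1 < -3 — FAILS  ← smallest positive counterexample

Answer: x = 1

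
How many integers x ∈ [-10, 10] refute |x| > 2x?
Counterexamples in [-10, 10]: {0, 1, 2, 3, 4, 5, 6, 7, 8, 9, 10}.

Counting them gives 11 values.

Answer: 11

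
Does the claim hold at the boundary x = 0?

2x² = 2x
x = 0: LHS = 2·0² = 0, RHS = 2·0 = 0; 0 = 0 — holds

The relation is satisfied at x = 0.

Answer: Yes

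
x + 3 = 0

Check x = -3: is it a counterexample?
Substitute x = -3 into the relation:
x = -3: LHS = (-3) + 3 = 0; 0 = 0 — holds

The claim holds here, so x = -3 is not a counterexample. (A counterexample exists elsewhere, e.g. x = 0.)

Answer: No, x = -3 is not a counterexample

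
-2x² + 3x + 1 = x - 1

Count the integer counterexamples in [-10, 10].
Counterexamples in [-10, 10]: {-10, -9, -8, -7, -6, -5, -4, -3, -2, -1, 0, 1, 2, 3, 4, 5, 6, 7, 8, 9, 10}.

Counting them gives 21 values.

Answer: 21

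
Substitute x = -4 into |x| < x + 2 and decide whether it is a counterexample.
Substitute x = -4 into the relation:
x = -4: LHS = |-4| = 4, RHS = (-4) + 2 = -2; 4 < -2 — FAILS

Since the claim fails at x = -4, this value is a counterexample.

Answer: Yes, x = -4 is a counterexample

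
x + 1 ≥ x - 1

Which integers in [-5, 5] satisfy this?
Over all integers in [-5, 5], LHS − RHS is smallest at x = 0, where it equals 2:
x = 0: LHS = 0 + 1 = 1, RHS = 0 - 1 = -1; 1 ≥ -1 — holds
At the ends of the range:
x = -5: LHS = (-5) + 1 = -4, RHS = (-5) - 1 = -6; -4 ≥ -6 — holds
x = 5: LHS = 5 + 1 = 6, RHS = 5 - 1 = 4; 6 ≥ 4 — holds
Hence LHS − RHS is never negative, i.e. LHS ≥ RHS throughout, so the relation holds for every integer in [-5, 5].

Answer: All integers in [-5, 5]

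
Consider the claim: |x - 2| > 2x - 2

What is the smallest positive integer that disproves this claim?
Testing positive integers:
x = 1: LHS = |1 - 2| = |-1| = 1, RHS = 2·1 - 2 = 0; 1 > 0 — holds
x = 2: LHS = |2 - 2| = |0| = 0, RHS = 2·2 - 2 = 2; 0 > 2 — FAILS  ← smallest positive counterexample

Answer: x = 2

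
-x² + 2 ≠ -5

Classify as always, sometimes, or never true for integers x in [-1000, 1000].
Track d = LHS − RHS over the integers in [-1000, 1000]. Equality would need d = 0, but d changes sign only between consecutive integers, jumping over 0:
x = -3: LHS = -(-3)² + 2 = -7; -7 ≠ -5 — holds  (d = -2)
x = -2: LHS = -(-2)² + 2 = -2; -2 ≠ -5 — holds  (d = 3)
x = 2: LHS = -2² + 2 = -2; -2 ≠ -5 — holds  (d = 3)
x = 3: LHS = -3² + 2 = -7; -7 ≠ -5 — holds  (d = -2)
Away from these crossings d keeps a constant sign, and checking every integer in [-1000, 1000] confirms d ≠ 0 throughout. Hence the two sides are never equal, so the relation holds for every integer in [-1000, 1000].

No counterexample exists.

Answer: Always true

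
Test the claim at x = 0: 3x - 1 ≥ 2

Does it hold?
x = 0: LHS = 3·0 - 1 = -1; -1 ≥ 2 — FAILS

The relation fails at x = 0, so x = 0 is a counterexample.

Answer: No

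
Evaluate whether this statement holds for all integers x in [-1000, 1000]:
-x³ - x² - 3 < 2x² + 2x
The claim fails at x = -3:
x = -3: LHS = -(-3)³ - (-3)² - 3 = 15, RHS = 2·(-3)² + 2·(-3) = 12; 15 < 12 — FAILS

Because a single integer refutes it, the statement is false.

Answer: False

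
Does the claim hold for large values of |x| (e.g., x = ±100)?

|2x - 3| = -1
x = 100: LHS = |2·100 - 3| = |197| = 197; 197 = -1 — FAILS
x = -100: LHS = |2·(-100) - 3| = |-203| = 203; 203 = -1 — FAILS

Answer: No, fails for both x = 100 and x = -100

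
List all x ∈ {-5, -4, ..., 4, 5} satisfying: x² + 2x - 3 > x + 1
Holds for: {-5, -4, -3, 2, 3, 4, 5}
Fails for: {-2, -1, 0, 1}

Answer: {-5, -4, -3, 2, 3, 4, 5}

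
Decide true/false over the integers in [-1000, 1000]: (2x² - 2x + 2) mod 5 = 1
The claim fails at x = 0:
x = 0: LHS = (2·0² - 2·0 + 2) mod 5 = 2 mod 5 = 2; 2 = 1 — FAILS

Because a single integer refutes it, the statement is false.

Answer: False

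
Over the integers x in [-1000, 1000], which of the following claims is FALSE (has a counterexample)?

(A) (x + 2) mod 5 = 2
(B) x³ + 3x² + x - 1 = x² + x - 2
(A) x = 1: LHS = (1 + 2) mod 5 = 3 mod 5 = 3; 3 = 2 — FAILS
(B) x = 0: LHS = 0³ + 3·0² + 0 - 1 = -1, RHS = 0² + 0 - 2 = -2; -1 = -2 — FAILS

Answer: Both A and B are false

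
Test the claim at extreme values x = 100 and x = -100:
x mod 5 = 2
x = 100: LHS = 100 mod 5 = 0; 0 = 2 — FAILS
x = -100: LHS = (-100) mod 5 = 0; 0 = 2 — FAILS

Answer: No, fails for both x = 100 and x = -100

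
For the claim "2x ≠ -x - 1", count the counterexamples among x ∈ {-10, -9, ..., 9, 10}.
Track d = LHS − RHS over the integers in [-10, 10]. Equality would need d = 0, but d changes sign only between consecutive integers, jumping over 0:
x = -1: LHS = 2·(-1) = -2, RHS = -(-1) - 1 = 0; -2 ≠ 0 — holds  (d = -2)
x = 0: LHS = 2·0 = 0, RHS = -0 - 1 = -1; 0 ≠ -1 — holds  (d = 1)
Away from these crossings d keeps a constant sign, and checking every integer in [-10, 10] confirms d ≠ 0 throughout. Hence the two sides are never equal, so the relation holds for every integer in [-10, 10].

No counterexample appears in that range.

Answer: 0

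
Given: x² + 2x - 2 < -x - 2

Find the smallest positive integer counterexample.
Testing positive integers:
x = 1: LHS = 1² + 2·1 - 2 = 1, RHS = -1 - 2 = -3; 1 < -3 — FAILS  ← smallest positive counterexample

Answer: x = 1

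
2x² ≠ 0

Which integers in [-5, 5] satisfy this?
Holds for: {-5, -4, -3, -2, -1, 1, 2, 3, 4, 5}
Fails for: {0}

Answer: {-5, -4, -3, -2, -1, 1, 2, 3, 4, 5}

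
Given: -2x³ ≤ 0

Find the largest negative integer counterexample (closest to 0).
Testing negative integers from -1 downward:
x = -1: LHS = -2·(-1)³ = 2; 2 ≤ 0 — FAILS  ← closest negative counterexample to 0

Answer: x = -1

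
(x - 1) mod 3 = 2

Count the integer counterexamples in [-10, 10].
Counterexamples in [-10, 10]: {-10, -8, -7, -5, -4, -2, -1, 1, 2, 4, 5, 7, 8, 10}.

Counting them gives 14 values.

Answer: 14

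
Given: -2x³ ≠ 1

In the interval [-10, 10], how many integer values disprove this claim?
Track d = LHS − RHS over the integers in [-10, 10]. Equality would need d = 0, but d changes sign only between consecutive integers, jumping over 0:
x = -1: LHS = -2·(-1)³ = 2; 2 ≠ 1 — holds  (d = 1)
x = 0: LHS = -2·0³ = 0; 0 ≠ 1 — holds  (d = -1)
Away from these crossings d keeps a constant sign, and checking every integer in [-10, 10] confirms d ≠ 0 throughout. Hence the two sides are never equal, so the relation holds for every integer in [-10, 10].

No counterexample appears in that range.

Answer: 0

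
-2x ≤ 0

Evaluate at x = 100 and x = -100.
x = 100: LHS = -2·100 = -200; -200 ≤ 0 — holds
x = -100: LHS = -2·(-100) = 200; 200 ≤ 0 — FAILS

Answer: Partially: holds for x = 100, fails for x = -100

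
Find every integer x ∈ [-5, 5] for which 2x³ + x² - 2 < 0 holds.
Holds for: {-5, -4, -3, -2, -1, 0}
Fails for: {1, 2, 3, 4, 5}

Answer: {-5, -4, -3, -2, -1, 0}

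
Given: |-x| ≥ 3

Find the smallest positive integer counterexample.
Testing positive integers:
x = 1: LHS = |-1| = 1; 1 ≥ 3 — FAILS  ← smallest positive counterexample

Answer: x = 1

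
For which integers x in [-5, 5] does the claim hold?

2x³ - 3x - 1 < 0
Holds for: {-5, -4, -3, -2, 0, 1}
Fails for: {-1, 2, 3, 4, 5}

Answer: {-5, -4, -3, -2, 0, 1}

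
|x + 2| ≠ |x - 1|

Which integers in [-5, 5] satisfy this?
Track d = LHS − RHS over the integers in [-5, 5]. Equality would need d = 0, but d changes sign only between consecutive integers, jumping over 0:
x = -1: LHS = |(-1) + 2| = |1| = 1, RHS = |(-1) - 1| = |-2| = 2; 1 ≠ 2 — holds  (d = -1)
x = 0: LHS = |0 + 2| = |2| = 2, RHS = |0 - 1| = |-1| = 1; 2 ≠ 1 — holds  (d = 1)
Away from these crossings d keeps a constant sign, and checking every integer in [-5, 5] confirms d ≠ 0 throughout. Hence the two sides are never equal, so the relation holds for every integer in [-5, 5].

Answer: All integers in [-5, 5]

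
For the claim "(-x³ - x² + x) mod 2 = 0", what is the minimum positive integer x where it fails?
Testing positive integers:
x = 1: LHS = (-1³ - 1² + 1) mod 2 = (-1) mod 2 = 1; 1 = 0 — FAILS  ← smallest positive counterexample

Answer: x = 1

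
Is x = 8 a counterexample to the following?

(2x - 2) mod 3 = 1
Substitute x = 8 into the relation:
x = 8: LHS = (2·8 - 2) mod 3 = 14 mod 3 = 2; 2 = 1 — FAILS

Since the claim fails at x = 8, this value is a counterexample.

Answer: Yes, x = 8 is a counterexample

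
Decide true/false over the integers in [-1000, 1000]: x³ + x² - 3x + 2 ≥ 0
The claim fails at x = -3:
x = -3: LHS = (-3)³ + (-3)² - 3·(-3) + 2 = -7; -7 ≥ 0 — FAILS

Because a single integer refutes it, the statement is false.

Answer: False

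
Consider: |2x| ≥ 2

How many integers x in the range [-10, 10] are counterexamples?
Counterexamples in [-10, 10]: {0}.

Counting them gives 1 values.

Answer: 1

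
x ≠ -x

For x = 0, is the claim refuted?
Substitute x = 0 into the relation:
x = 0: RHS = -0 = 0; 0 ≠ 0 — FAILS

Since the claim fails at x = 0, this value is a counterexample.

Answer: Yes, x = 0 is a counterexample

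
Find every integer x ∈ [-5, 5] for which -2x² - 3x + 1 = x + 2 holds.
Track d = LHS − RHS over the integers in [-5, 5]. Equality would need d = 0, but d changes sign only between consecutive integers, jumping over 0:
x = -2: LHS = -2·(-2)² - 3·(-2) + 1 = -1, RHS = (-2) + 2 = 0; -1 = 0 — FAILS  (d = -1)
x = -1: LHS = -2·(-1)² - 3·(-1) + 1 = 2, RHS = (-1) + 2 = 1; 2 = 1 — FAILS  (d = 1)
x = -1: LHS = -2·(-1)² - 3·(-1) + 1 = 2, RHS = (-1) + 2 = 1; 2 = 1 — FAILS  (d = 1)
x = 0: LHS = -2·0² - 3·0 + 1 = 1, RHS = 0 + 2 = 2; 1 = 2 — FAILS  (d = -1)
Away from these crossings d keeps a constant sign, and checking every integer in [-5, 5] confirms d ≠ 0 throughout. Hence the two sides are never equal, so the claimed relation (=) fails for every integer in [-5, 5].

Answer: None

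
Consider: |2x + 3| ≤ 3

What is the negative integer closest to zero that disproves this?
Testing negative integers from -1 downward:
x = -1: LHS = |2·(-1) + 3| = |1| = 1; 1 ≤ 3 — holds
x = -2: LHS = |2·(-2) + 3| = |-1| = 1; 1 ≤ 3 — holds
x = -3: LHS = |2·(-3) + 3| = |-3| = 3; 3 ≤ 3 — holds
x = -4: LHS = |2·(-4) + 3| = |-5| = 5; 5 ≤ 3 — FAILS  ← closest negative counterexample to 0

Answer: x = -4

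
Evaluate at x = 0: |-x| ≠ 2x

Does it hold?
x = 0: LHS = |-0| = |0| = 0, RHS = 2·0 = 0; 0 ≠ 0 — FAILS

The relation fails at x = 0, so x = 0 is a counterexample.

Answer: No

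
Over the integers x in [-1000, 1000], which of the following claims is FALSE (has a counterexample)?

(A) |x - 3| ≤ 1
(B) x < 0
(A) x = 0: LHS = |0 - 3| = |-3| = 3; 3 ≤ 1 — FAILS
(B) x = 0: 0 < 0 — FAILS

Answer: Both A and B are false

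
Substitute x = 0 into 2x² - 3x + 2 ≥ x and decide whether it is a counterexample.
Substitute x = 0 into the relation:
x = 0: LHS = 2·0² - 3·0 + 2 = 2; 2 ≥ 0 — holds

The relation holds at x = 0, so it is not a counterexample.

Answer: No, x = 0 is not a counterexample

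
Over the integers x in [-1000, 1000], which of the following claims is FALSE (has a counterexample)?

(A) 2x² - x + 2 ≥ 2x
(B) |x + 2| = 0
(A) Over all integers in [-1000, 1000], LHS − RHS is smallest at x = 1, where it equals 1:
x = 1: LHS = 2·1² - 1 + 2 = 3, RHS = 2·1 = 2; 3 ≥ 2 — holds
At the ends of the range:
x = -1000: LHS = 2·(-1000)² - (-1000) + 2 = 2001002, RHS = 2·(-1000) = -2000; 2001002 ≥ -2000 — holds
x = 1000: LHS = 2·1000² - 1000 + 2 = 1999002, RHS = 2·1000 = 2000; 1999002 ≥ 2000 — holds
Hence LHS − RHS is never negative, i.e. LHS ≥ RHS throughout, so the relation holds for every integer in [-1000, 1000].

(B) x = 0: LHS = |0 + 2| = |2| = 2; 2 = 0 — FAILS

Only (B) has a counterexample.

Answer: B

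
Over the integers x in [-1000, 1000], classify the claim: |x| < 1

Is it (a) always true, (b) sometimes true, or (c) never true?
Holds at x = 0: LHS = |0| = 0; 0 < 1 — holds
Fails at x = 1: LHS = |1| = 1; 1 < 1 — FAILS
It is satisfied by some integers in the range but not all.

Answer: Sometimes true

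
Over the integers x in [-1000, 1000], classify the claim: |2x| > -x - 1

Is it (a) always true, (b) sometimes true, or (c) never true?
Over all integers in [-1000, 1000], LHS − RHS is smallest at x = 0, where it equals 1:
x = 0: LHS = |2·0| = |0| = 0, RHS = -0 - 1 = -1; 0 > -1 — holds
At the ends of the range:
x = -1000: LHS = |2·(-1000)| = |-2000| = 2000, RHS = -(-1000) - 1 = 999; 2000 > 999 — holds
x = 1000: LHS = |2·1000| = |2000| = 2000, RHS = -1000 - 1 = -1001; 2000 > -1001 — holds
Hence LHS − RHS is never zero or negative, i.e. LHS > RHS throughout, so the relation holds for every integer in [-1000, 1000].

No counterexample exists.

Answer: Always true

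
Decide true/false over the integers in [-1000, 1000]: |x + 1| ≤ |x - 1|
The claim fails at x = 1:
x = 1: LHS = |1 + 1| = |2| = 2, RHS = |1 - 1| = |0| = 0; 2 ≤ 0 — FAILS

Because a single integer refutes it, the statement is false.

Answer: False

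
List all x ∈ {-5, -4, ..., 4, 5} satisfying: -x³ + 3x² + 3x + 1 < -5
Holds for: {5}
Fails for: {-5, -4, -3, -2, -1, 0, 1, 2, 3, 4}

Answer: {5}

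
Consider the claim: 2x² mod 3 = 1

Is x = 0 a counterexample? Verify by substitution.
Substitute x = 0 into the relation:
x = 0: LHS = (2·0²) mod 3 = 0 mod 3 = 0; 0 = 1 — FAILS

Since the claim fails at x = 0, this value is a counterexample.

Answer: Yes, x = 0 is a counterexample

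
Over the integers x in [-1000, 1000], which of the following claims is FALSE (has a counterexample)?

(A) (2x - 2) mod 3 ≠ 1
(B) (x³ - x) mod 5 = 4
(A) x = 0: LHS = (2·0 - 2) mod 3 = (-2) mod 3 = 1; 1 ≠ 1 — FAILS
(B) x = 0: LHS = (0³ - 0) mod 5 = 0 mod 5 = 0; 0 = 4 — FAILS

Answer: Both A and B are false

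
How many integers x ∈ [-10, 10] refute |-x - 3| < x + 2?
Counterexamples in [-10, 10]: {-10, -9, -8, -7, -6, -5, -4, -3, -2, -1, 0, 1, 2, 3, 4, 5, 6, 7, 8, 9, 10}.

Counting them gives 21 values.

Answer: 21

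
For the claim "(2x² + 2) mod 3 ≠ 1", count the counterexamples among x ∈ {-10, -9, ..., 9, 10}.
Counterexamples in [-10, 10]: {-10, -8, -7, -5, -4, -2, -1, 1, 2, 4, 5, 7, 8, 10}.

Counting them gives 14 values.

Answer: 14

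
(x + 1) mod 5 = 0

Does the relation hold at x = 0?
x = 0: LHS = (0 + 1) mod 5 = 1 mod 5 = 1; 1 = 0 — FAILS

The relation fails at x = 0, so x = 0 is a counterexample.

Answer: No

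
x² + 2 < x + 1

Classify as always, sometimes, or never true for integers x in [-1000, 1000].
Over all integers in [-1000, 1000], LHS − RHS is smallest at x = 0, where it equals 1:
x = 0: LHS = 0² + 2 = 2, RHS = 0 + 1 = 1; 2 < 1 — FAILS
At the ends of the range:
x = -1000: LHS = (-1000)² + 2 = 1000002, RHS = (-1000) + 1 = -999; 1000002 < -999 — FAILS
x = 1000: LHS = 1000² + 2 = 1000002, RHS = 1000 + 1 = 1001; 1000002 < 1001 — FAILS
Hence LHS − RHS is never negative, i.e. LHS ≥ RHS throughout, so the claimed relation (<) fails for every integer in [-1000, 1000].

No integer in the range satisfies it.

Answer: Never true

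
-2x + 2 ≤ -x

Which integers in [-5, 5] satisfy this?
Holds for: {2, 3, 4, 5}
Fails for: {-5, -4, -3, -2, -1, 0, 1}

Answer: {2, 3, 4, 5}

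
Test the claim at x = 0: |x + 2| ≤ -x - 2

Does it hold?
x = 0: LHS = |0 + 2| = |2| = 2, RHS = -0 - 2 = -2; 2 ≤ -2 — FAILS

The relation fails at x = 0, so x = 0 is a counterexample.

Answer: No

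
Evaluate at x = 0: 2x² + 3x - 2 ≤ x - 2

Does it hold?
x = 0: LHS = 2·0² + 3·0 - 2 = -2, RHS = 0 - 2 = -2; -2 ≤ -2 — holds

The relation is satisfied at x = 0.

Answer: Yes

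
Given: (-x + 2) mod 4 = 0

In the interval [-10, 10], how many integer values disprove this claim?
Counterexamples in [-10, 10]: {-9, -8, -7, -5, -4, -3, -1, 0, 1, 3, 4, 5, 7, 8, 9}.

Counting them gives 15 values.

Answer: 15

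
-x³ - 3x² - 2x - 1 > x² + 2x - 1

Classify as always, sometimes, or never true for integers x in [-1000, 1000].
Holds at x = -1: LHS = -(-1)³ - 3·(-1)² - 2·(-1) - 1 = -1, RHS = (-1)² + 2·(-1) - 1 = -2; -1 > -2 — holds
Fails at x = 0: LHS = -0³ - 3·0² - 2·0 - 1 = -1, RHS = 0² + 2·0 - 1 = -1; -1 > -1 — FAILS
It is satisfied by some integers in the range but not all.

Answer: Sometimes true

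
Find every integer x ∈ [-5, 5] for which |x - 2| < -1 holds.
An absolute value is never negative, so the left side is ≥ 0 for every x, while the right side is -1. Tightest case in [-5, 5] is x = 2:
x = 2: LHS = |2 - 2| = |0| = 0; 0 < -1 — FAILS
Hence LHS − RHS is never negative, i.e. LHS ≥ RHS throughout, so the claimed relation (<) fails for every integer in [-5, 5].

Answer: None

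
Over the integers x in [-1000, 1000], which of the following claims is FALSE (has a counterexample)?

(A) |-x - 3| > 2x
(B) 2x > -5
(A) x = 3: LHS = |-3 - 3| = |-6| = 6, RHS = 2·3 = 6; 6 > 6 — FAILS
(B) x = -3: LHS = 2·(-3) = -6; -6 > -5 — FAILS

Answer: Both A and B are false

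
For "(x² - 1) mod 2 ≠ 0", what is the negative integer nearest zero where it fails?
Testing negative integers from -1 downward:
x = -1: LHS = ((-1)² - 1) mod 2 = 0 mod 2 = 0; 0 ≠ 0 — FAILS  ← closest negative counterexample to 0

Answer: x = -1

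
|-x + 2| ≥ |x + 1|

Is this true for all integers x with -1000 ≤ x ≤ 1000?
The claim fails at x = 1:
x = 1: LHS = |-1 + 2| = |1| = 1, RHS = |1 + 1| = |2| = 2; 1 ≥ 2 — FAILS

Because a single integer refutes it, the statement is false.

Answer: False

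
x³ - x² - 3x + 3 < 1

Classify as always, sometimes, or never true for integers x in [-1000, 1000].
Holds at x = 1: LHS = 1³ - 1² - 3·1 + 3 = 0; 0 < 1 — holds
Fails at x = 0: LHS = 0³ - 0² - 3·0 + 3 = 3; 3 < 1 — FAILS
It is satisfied by some integers in the range but not all.

Answer: Sometimes true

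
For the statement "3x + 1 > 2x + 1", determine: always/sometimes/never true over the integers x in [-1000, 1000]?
Holds at x = 1: LHS = 3·1 + 1 = 4, RHS = 2·1 + 1 = 3; 4 > 3 — holds
Fails at x = 0: LHS = 3·0 + 1 = 1, RHS = 2·0 + 1 = 1; 1 > 1 — FAILS
It is satisfied by some integers in the range but not all.

Answer: Sometimes true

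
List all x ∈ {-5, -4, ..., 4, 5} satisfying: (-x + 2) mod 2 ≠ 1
Holds for: {-4, -2, 0, 2, 4}
Fails for: {-5, -3, -1, 1, 3, 5}

Answer: {-4, -2, 0, 2, 4}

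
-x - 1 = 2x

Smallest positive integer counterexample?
Testing positive integers:
x = 1: LHS = -1 - 1 = -2, RHS = 2·1 = 2; -2 = 2 — FAILS  ← smallest positive counterexample

Answer: x = 1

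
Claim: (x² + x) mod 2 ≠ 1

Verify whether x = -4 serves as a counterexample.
Substitute x = -4 into the relation:
x = -4: LHS = ((-4)² + (-4)) mod 2 = 12 mod 2 = 0; 0 ≠ 1 — holds

The relation holds at x = -4, so it is not a counterexample.

Answer: No, x = -4 is not a counterexample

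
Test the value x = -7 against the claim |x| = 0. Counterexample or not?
Substitute x = -7 into the relation:
x = -7: LHS = |-7| = 7; 7 = 0 — FAILS

Since the claim fails at x = -7, this value is a counterexample.

Answer: Yes, x = -7 is a counterexample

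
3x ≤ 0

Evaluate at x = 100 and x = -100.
x = 100: LHS = 3·100 = 300; 300 ≤ 0 — FAILS
x = -100: LHS = 3·(-100) = -300; -300 ≤ 0 — holds

Answer: Partially: fails for x = 100, holds for x = -100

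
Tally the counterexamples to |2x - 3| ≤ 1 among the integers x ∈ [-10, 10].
Counterexamples in [-10, 10]: {-10, -9, -8, -7, -6, -5, -4, -3, -2, -1, 0, 3, 4, 5, 6, 7, 8, 9, 10}.

Counting them gives 19 values.

Answer: 19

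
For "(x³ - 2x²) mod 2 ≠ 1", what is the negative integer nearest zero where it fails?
Testing negative integers from -1 downward:
x = -1: LHS = ((-1)³ - 2·(-1)²) mod 2 = (-3) mod 2 = 1; 1 ≠ 1 — FAILS  ← closest negative counterexample to 0

Answer: x = -1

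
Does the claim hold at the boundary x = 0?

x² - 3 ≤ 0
x = 0: LHS = 0² - 3 = -3; -3 ≤ 0 — holds

The relation is satisfied at x = 0.

Answer: Yes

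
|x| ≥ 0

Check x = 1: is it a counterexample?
Substitute x = 1 into the relation:
x = 1: LHS = |1| = 1; 1 ≥ 0 — holds

The relation holds at x = 1, so it is not a counterexample.

Answer: No, x = 1 is not a counterexample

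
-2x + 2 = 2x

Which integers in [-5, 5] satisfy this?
Track d = LHS − RHS over the integers in [-5, 5]. Equality would need d = 0, but d changes sign only between consecutive integers, jumping over 0:
x = 0: LHS = -2·0 + 2 = 2, RHS = 2·0 = 0; 2 = 0 — FAILS  (d = 2)
x = 1: LHS = -2·1 + 2 = 0, RHS = 2·1 = 2; 0 = 2 — FAILS  (d = -2)
Away from these crossings d keeps a constant sign, and checking every integer in [-5, 5] confirms d ≠ 0 throughout. Hence the two sides are never equal, so the claimed relation (=) fails for every integer in [-5, 5].

Answer: None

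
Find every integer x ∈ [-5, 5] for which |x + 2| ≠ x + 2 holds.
Holds for: {-5, -4, -3}
Fails for: {-2, -1, 0, 1, 2, 3, 4, 5}

Answer: {-5, -4, -3}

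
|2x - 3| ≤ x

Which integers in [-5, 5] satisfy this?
Holds for: {1, 2, 3}
Fails for: {-5, -4, -3, -2, -1, 0, 4, 5}

Answer: {1, 2, 3}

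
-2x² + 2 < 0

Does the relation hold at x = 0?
x = 0: LHS = -2·0² + 2 = 2; 2 < 0 — FAILS

The relation fails at x = 0, so x = 0 is a counterexample.

Answer: No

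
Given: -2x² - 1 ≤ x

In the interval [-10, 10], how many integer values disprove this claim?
Over all integers in [-10, 10], LHS − RHS is largest at x = 0, where it equals -1:
x = 0: LHS = -2·0² - 1 = -1; -1 ≤ 0 — holds
At the ends of the range:
x = -10: LHS = -2·(-10)² - 1 = -201; -201 ≤ -10 — holds
x = 10: LHS = -2·10² - 1 = -201; -201 ≤ 10 — holds
Hence LHS − RHS is never positive, i.e. LHS ≤ RHS throughout, so the relation holds for every integer in [-10, 10].

No counterexample appears in that range.

Answer: 0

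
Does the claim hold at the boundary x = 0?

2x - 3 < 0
x = 0: LHS = 2·0 - 3 = -3; -3 < 0 — holds

The relation is satisfied at x = 0.

Answer: Yes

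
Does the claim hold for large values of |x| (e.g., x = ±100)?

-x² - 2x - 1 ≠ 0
x = 100: LHS = -100² - 2·100 - 1 = -10201; -10201 ≠ 0 — holds
x = -100: LHS = -(-100)² - 2·(-100) - 1 = -9801; -9801 ≠ 0 — holds

Answer: Yes, holds for both x = 100 and x = -100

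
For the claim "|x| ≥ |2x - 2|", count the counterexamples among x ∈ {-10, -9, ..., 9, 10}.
Counterexamples in [-10, 10]: {-10, -9, -8, -7, -6, -5, -4, -3, -2, -1, 0, 3, 4, 5, 6, 7, 8, 9, 10}.

Counting them gives 19 values.

Answer: 19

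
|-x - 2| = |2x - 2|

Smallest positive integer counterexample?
Testing positive integers:
x = 1: LHS = |-1 - 2| = |-3| = 3, RHS = |2·1 - 2| = |0| = 0; 3 = 0 — FAILS  ← smallest positive counterexample

Answer: x = 1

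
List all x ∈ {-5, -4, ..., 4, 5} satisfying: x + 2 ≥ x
Over all integers in [-5, 5], LHS − RHS is smallest at x = 0, where it equals 2:
x = 0: LHS = 0 + 2 = 2; 2 ≥ 0 — holds
At the ends of the range:
x = -5: LHS = (-5) + 2 = -3; -3 ≥ -5 — holds
x = 5: LHS = 5 + 2 = 7; 7 ≥ 5 — holds
Hence LHS − RHS is never negative, i.e. LHS ≥ RHS throughout, so the relation holds for every integer in [-5, 5].

Answer: All integers in [-5, 5]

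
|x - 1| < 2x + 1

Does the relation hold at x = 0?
x = 0: LHS = |0 - 1| = |-1| = 1, RHS = 2·0 + 1 = 1; 1 < 1 — FAILS

The relation fails at x = 0, so x = 0 is a counterexample.

Answer: No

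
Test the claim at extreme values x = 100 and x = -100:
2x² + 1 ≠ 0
x = 100: LHS = 2·100² + 1 = 20001; 20001 ≠ 0 — holds
x = -100: LHS = 2·(-100)² + 1 = 20001; 20001 ≠ 0 — holds

Answer: Yes, holds for both x = 100 and x = -100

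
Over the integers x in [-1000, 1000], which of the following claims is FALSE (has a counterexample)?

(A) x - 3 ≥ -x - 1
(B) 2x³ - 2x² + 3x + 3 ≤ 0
(A) x = 0: LHS = 0 - 3 = -3, RHS = -0 - 1 = -1; -3 ≥ -1 — FAILS
(B) x = 0: LHS = 2·0³ - 2·0² + 3·0 + 3 = 3; 3 ≤ 0 — FAILS

Answer: Both A and B are false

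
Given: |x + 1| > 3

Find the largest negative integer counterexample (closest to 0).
Testing negative integers from -1 downward:
x = -1: LHS = |(-1) + 1| = |0| = 0; 0 > 3 — FAILS  ← closest negative counterexample to 0

Answer: x = -1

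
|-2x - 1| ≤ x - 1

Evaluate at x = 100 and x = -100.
x = 100: LHS = |-2·100 - 1| = |-201| = 201, RHS = 100 - 1 = 99; 201 ≤ 99 — FAILS
x = -100: LHS = |-2·(-100) - 1| = |199| = 199, RHS = (-100) - 1 = -101; 199 ≤ -101 — FAILS

Answer: No, fails for both x = 100 and x = -100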